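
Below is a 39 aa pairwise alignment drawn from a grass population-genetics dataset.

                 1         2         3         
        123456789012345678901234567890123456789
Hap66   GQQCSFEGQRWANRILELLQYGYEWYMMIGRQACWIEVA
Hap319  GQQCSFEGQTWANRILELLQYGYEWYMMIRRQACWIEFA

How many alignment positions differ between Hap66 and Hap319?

Differing sites — 10:R/T; 30:G/R; 38:V/F.
That gives 3 mismatches out of 39 aligned sites, so the Hamming distance is 3.

3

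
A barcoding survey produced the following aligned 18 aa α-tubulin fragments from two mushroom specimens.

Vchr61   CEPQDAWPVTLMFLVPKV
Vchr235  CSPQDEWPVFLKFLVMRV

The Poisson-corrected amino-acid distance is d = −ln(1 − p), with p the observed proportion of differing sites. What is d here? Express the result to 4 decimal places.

The sequences differ at positions 2 (E/S), 6 (A/E), 10 (T/F), 12 (M/K), 16 (P/M), 17 (K/R).
p = 6/18 = 0.333333.
d = −ln(1 − 0.333333) = −ln(0.666667) = 0.4055.

0.4055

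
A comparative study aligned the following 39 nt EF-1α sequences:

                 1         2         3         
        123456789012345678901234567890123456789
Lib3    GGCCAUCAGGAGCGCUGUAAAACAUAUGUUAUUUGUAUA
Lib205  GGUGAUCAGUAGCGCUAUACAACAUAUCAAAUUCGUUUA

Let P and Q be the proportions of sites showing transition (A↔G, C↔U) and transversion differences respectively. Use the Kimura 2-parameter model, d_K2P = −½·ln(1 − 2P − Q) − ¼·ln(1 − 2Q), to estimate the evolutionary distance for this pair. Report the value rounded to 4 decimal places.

The sequences differ at positions 3 (C/U, transition), 4 (C/G, transversion), 10 (G/U, transversion), 17 (G/A, transition), 20 (A/C, transversion), 28 (G/C, transversion), 29 (U/A, transversion), 30 (U/A, transversion), 34 (U/C, transition), 37 (A/U, transversion).
Of the 10 differences, 3 transitions and 7 transversions over 39 sites: P = 3/39 = 0.076923, Q = 7/39 = 0.179487.
d = −0.5·ln(0.666667) − 0.25·ln(0.641026) = −0.5·(-0.405465) − 0.25·(-0.444685) = 0.3139.

0.3139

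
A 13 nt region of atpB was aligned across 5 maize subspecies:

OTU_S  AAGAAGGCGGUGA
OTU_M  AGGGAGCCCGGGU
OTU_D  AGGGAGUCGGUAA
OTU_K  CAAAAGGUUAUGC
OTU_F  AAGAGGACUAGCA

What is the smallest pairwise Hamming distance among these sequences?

4

Pairwise Hamming distances:
  OTU_S vs OTU_M: 6
  OTU_S vs OTU_D: 4
  OTU_S vs OTU_K: 6
  OTU_S vs OTU_F: 6
  OTU_M vs OTU_D: 5
  OTU_M vs OTU_K: 10
  OTU_M vs OTU_F: 8
  OTU_D vs OTU_K: 10
  OTU_D vs OTU_F: 8
  OTU_K vs OTU_F: 8
The smallest is 4, between OTU_S and OTU_D.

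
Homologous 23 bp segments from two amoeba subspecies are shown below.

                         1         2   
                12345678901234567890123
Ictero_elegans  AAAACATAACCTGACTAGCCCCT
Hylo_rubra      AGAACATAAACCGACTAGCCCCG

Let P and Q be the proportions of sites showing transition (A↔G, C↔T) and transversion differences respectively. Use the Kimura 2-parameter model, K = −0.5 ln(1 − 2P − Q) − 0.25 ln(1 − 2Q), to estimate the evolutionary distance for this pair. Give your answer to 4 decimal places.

Mismatches occur at site 2 (A↔G, transition), site 10 (C↔A, transversion), site 12 (T↔C, transition), site 23 (T↔G, transversion).
Of the 4 differences, 2 transitions and 2 transversions over 23 sites: P = 2/23 = 0.086957, Q = 2/23 = 0.086957.
d = −0.5·ln(0.739129) − 0.25·ln(0.826086) = −0.5·(-0.302283) − 0.25·(-0.191056) = 0.1989.

0.1989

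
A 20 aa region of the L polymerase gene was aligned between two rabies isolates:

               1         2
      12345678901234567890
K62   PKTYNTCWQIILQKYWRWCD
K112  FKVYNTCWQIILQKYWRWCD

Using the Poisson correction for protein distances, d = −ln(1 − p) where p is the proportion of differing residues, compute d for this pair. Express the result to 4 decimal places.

0.1054

Mismatches occur at site 1 (P→F), site 3 (T→V).
p = 2/20 = 0.100000.
d = −ln(1 − 0.100000) = −ln(0.900000) = 0.1054.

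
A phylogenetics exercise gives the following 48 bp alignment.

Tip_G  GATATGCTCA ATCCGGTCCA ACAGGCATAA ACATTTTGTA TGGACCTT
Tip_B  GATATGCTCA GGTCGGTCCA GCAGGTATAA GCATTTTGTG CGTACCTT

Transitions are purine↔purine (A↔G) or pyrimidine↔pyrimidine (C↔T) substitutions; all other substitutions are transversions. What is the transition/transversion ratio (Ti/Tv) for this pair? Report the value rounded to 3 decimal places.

3.500

Mismatches occur at site 11 (A↔G, transition), site 12 (T↔G, transversion), site 13 (C↔T, transition), site 21 (A↔G, transition), site 26 (C↔T, transition), site 31 (A↔G, transition), site 40 (A↔G, transition), site 41 (T↔C, transition), site 43 (G↔T, transversion).
Of the 9 differences, 7 transitions and 2 transversions, so Ti/Tv = 7/2 = 3.500.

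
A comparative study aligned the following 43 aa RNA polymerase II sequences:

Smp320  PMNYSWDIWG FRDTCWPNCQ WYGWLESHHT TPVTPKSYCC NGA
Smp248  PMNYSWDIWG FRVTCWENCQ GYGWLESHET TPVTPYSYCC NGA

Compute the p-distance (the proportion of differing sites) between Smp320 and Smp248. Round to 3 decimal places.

0.116

Differing sites — 13:D/V; 17:P/E; 21:W/G; 29:H/E; 36:K/Y.
There are 5 differences over 43 sites, so p = 5/43 = 0.116.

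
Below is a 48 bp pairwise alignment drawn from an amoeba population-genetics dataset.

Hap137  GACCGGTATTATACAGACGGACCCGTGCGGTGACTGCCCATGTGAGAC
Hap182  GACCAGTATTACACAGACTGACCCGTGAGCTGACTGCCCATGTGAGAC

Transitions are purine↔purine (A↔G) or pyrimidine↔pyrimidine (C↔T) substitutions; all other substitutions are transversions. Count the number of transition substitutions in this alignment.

Differing sites — 5:G/A (Ti); 12:T/C (Ti); 19:G/T (Tv); 28:C/A (Tv); 30:G/C (Tv).
Of the 5 differences, 2 transitions and 3 transversions, so the answer is 2.

2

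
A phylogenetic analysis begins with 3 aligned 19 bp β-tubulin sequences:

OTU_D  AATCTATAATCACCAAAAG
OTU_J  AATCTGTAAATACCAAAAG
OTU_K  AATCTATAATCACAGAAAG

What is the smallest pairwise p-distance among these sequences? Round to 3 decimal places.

Pairwise Hamming distances:
  OTU_D vs OTU_J: 3
  OTU_D vs OTU_K: 2
  OTU_J vs OTU_K: 5
The smallest is 2 mismatches, between OTU_D and OTU_K; p = 2/19 = 0.105.

0.105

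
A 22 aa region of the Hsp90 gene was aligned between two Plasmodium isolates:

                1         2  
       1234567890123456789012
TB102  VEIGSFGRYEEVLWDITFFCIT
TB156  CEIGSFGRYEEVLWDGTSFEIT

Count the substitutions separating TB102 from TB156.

The sequences differ at positions 1 (V/C), 16 (I/G), 18 (F/S), 20 (C/E).
That gives 4 mismatches out of 22 aligned sites, so the Hamming distance is 4.

4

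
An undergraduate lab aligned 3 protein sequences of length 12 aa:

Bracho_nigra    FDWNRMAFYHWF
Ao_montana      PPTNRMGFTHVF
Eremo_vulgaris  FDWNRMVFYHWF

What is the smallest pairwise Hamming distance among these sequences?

1

Pairwise Hamming distances:
  Bracho_nigra vs Ao_montana: 6
  Bracho_nigra vs Eremo_vulgaris: 1
  Ao_montana vs Eremo_vulgaris: 6
The smallest is 1, between Bracho_nigra and Eremo_vulgaris.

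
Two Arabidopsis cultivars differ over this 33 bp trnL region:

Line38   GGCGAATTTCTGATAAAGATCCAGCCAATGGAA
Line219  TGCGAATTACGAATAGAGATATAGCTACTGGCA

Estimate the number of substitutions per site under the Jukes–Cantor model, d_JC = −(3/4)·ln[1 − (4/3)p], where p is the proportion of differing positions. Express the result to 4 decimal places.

0.3882

The sequences differ at positions 1 (G/T), 9 (T/A), 11 (T/G), 12 (G/A), 16 (A/G), 21 (C/A), 22 (C/T), 26 (C/T), 28 (A/C), 32 (A/C).
p = 10/33 = 0.303030.
d = −0.75 · ln(1 − (4/3)·0.303030) = −0.75 · ln(0.595960) = −0.75 · (-0.517582) = 0.3882.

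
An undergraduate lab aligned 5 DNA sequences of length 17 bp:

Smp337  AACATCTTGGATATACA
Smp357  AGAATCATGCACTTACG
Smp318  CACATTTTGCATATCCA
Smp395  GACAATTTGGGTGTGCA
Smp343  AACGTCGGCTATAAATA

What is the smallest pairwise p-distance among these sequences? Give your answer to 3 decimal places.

Pairwise Hamming distances:
  Smp337 vs Smp357: 7
  Smp337 vs Smp318: 4
  Smp337 vs Smp395: 6
  Smp337 vs Smp343: 7
  Smp357 vs Smp318: 9
  Smp357 vs Smp395: 12
  Smp357 vs Smp343: 12
  Smp318 vs Smp395: 6
  Smp318 vs Smp343: 10
  Smp395 vs Smp343: 13
The smallest is 4 mismatches, between Smp337 and Smp318; p = 4/17 = 0.235.

0.235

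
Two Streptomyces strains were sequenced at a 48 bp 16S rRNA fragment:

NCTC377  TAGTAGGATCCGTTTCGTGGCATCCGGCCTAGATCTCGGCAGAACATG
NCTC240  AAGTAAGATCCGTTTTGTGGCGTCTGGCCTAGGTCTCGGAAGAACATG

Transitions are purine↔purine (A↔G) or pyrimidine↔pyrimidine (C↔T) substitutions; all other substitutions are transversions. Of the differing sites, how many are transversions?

2

The sequences differ at positions 1 (T/A, transversion), 6 (G/A, transition), 16 (C/T, transition), 22 (A/G, transition), 25 (C/T, transition), 33 (A/G, transition), 40 (C/A, transversion).
Of the 7 differences, 5 transitions and 2 transversions, so the answer is 2.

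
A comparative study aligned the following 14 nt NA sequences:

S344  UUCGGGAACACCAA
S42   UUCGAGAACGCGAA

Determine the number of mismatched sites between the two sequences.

3

The sequences differ at positions 5 (G/A), 10 (A/G), 12 (C/G).
That gives 3 mismatches out of 14 aligned sites, so the Hamming distance is 3.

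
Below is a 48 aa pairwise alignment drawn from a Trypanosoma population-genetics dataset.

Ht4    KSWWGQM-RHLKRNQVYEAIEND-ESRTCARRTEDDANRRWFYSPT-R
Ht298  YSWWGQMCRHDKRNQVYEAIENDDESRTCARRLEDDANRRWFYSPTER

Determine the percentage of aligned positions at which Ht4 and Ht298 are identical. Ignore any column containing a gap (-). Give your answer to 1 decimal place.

93.3%

Excluding the 3 gap columns leaves 45 comparable sites.
Differing sites — 1:K/Y; 11:L/D; 33:T/L.
42 of the 45 comparable sites match, so the percent identity is 42/45 × 100 = 93.3%.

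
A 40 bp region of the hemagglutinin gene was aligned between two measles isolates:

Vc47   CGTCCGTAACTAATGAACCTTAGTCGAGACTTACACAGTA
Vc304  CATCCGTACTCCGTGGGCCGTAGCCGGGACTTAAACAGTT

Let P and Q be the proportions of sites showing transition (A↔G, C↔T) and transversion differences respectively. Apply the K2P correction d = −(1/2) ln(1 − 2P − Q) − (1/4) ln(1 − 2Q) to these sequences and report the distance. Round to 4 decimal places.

Differing sites — 2:G/A (Ti); 9:A/C (Tv); 10:C/T (Ti); 11:T/C (Ti); 12:A/C (Tv); 13:A/G (Ti); 16:A/G (Ti); 17:A/G (Ti); 20:T/G (Tv); 24:T/C (Ti); 27:A/G (Ti); 34:C/A (Tv); 40:A/T (Tv).
Of the 13 differences, 8 transitions and 5 transversions over 40 sites: P = 8/40 = 0.200000, Q = 5/40 = 0.125000.
d = −0.5·ln(0.475000) − 0.25·ln(0.750000) = −0.5·(-0.744440) − 0.25·(-0.287682) = 0.4441.

0.4441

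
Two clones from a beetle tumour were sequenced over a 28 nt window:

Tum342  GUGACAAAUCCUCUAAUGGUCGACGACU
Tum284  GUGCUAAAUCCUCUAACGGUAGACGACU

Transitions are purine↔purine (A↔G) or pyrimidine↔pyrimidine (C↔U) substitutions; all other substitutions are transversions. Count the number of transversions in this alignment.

The sequences differ at positions 4 (A/C, transversion), 5 (C/U, transition), 17 (U/C, transition), 21 (C/A, transversion).
Of the 4 differences, 2 transitions and 2 transversions, so the answer is 2.

2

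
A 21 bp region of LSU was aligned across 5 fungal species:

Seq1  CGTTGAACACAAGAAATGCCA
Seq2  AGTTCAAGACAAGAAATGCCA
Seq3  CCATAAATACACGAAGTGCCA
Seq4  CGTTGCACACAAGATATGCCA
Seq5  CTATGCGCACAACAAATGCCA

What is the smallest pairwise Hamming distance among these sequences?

2

Pairwise Hamming distances:
  Seq1 vs Seq2: 3
  Seq1 vs Seq3: 6
  Seq1 vs Seq4: 2
  Seq1 vs Seq5: 5
  Seq2 vs Seq3: 7
  Seq2 vs Seq4: 5
  Seq2 vs Seq5: 8
  Seq3 vs Seq4: 8
  Seq3 vs Seq5: 8
  Seq4 vs Seq5: 5
The smallest is 2, between Seq1 and Seq4.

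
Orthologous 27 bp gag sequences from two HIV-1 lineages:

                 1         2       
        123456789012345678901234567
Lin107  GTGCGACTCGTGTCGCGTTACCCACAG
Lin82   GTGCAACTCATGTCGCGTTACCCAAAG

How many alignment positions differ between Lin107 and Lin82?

3

Differing sites — 5:G/A; 10:G/A; 25:C/A.
That gives 3 mismatches out of 27 aligned sites, so the Hamming distance is 3.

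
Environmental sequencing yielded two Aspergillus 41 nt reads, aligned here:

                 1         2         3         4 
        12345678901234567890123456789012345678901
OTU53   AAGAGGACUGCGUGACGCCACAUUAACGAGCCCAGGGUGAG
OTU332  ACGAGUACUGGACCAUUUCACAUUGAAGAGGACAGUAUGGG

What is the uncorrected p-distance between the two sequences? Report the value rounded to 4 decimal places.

0.3902

The sequences differ at positions 2 (A/C), 6 (G/U), 11 (C/G), 12 (G/A), 13 (U/C), 14 (G/C), 16 (C/U), 17 (G/U), 18 (C/U), 25 (A/G), 27 (C/A), 31 (C/G), 32 (C/A), 36 (G/U), 37 (G/A), 40 (A/G).
There are 16 differences over 41 sites, so p = 16/41 = 0.3902.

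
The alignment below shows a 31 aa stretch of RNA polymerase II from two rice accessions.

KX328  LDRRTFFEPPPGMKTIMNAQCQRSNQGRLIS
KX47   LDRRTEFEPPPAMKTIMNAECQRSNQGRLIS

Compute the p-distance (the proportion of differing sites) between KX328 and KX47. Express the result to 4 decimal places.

0.0968

Differing sites — 6:F/E; 12:G/A; 20:Q/E.
There are 3 differences over 31 sites, so p = 3/31 = 0.0968.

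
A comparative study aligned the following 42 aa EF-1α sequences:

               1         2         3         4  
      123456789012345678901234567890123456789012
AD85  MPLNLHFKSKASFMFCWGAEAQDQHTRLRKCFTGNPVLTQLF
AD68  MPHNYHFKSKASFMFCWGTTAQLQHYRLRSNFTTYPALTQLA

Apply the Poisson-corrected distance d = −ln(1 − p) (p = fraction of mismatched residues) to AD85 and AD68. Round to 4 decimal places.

Differing sites — 3:L/H; 5:L/Y; 19:A/T; 20:E/T; 23:D/L; 26:T/Y; 30:K/S; 31:C/N; 34:G/T; 35:N/Y; 37:V/A; 42:F/A.
p = 12/42 = 0.285714.
d = −ln(1 − 0.285714) = −ln(0.714286) = 0.3365.

0.3365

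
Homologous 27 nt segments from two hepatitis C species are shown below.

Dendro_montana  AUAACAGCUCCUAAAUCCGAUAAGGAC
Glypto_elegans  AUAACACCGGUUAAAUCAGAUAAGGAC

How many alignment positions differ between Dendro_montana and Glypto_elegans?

The sequences differ at positions 7 (G/C), 9 (U/G), 10 (C/G), 11 (C/U), 18 (C/A).
That gives 5 mismatches out of 27 aligned sites, so the Hamming distance is 5.

5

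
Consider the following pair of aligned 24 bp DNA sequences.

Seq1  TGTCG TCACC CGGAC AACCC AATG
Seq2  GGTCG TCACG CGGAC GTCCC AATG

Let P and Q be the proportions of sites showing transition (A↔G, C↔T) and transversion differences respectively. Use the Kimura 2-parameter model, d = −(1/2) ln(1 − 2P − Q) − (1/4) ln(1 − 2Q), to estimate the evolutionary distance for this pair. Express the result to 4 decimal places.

The sequences differ at positions 1 (T/G, transversion), 10 (C/G, transversion), 16 (A/G, transition), 17 (A/T, transversion).
Of the 4 differences, 1 transition and 3 transversions over 24 sites: P = 1/24 = 0.041667, Q = 3/24 = 0.125000.
d = −0.5·ln(0.791666) − 0.25·ln(0.750000) = −0.5·(-0.233616) − 0.25·(-0.287682) = 0.1887.

0.1887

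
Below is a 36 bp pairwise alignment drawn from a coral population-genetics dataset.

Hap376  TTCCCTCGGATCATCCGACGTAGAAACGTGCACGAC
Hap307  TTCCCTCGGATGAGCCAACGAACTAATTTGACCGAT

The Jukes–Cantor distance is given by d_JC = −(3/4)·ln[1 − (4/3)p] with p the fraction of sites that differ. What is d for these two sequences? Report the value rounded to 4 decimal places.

0.3924

The sequences differ at positions 12 (C/G), 14 (T/G), 17 (G/A), 21 (T/A), 23 (G/C), 24 (A/T), 27 (C/T), 28 (G/T), 31 (C/A), 32 (A/C), 36 (C/T).
p = 11/36 = 0.305556.
d = −0.75 · ln(1 − (4/3)·0.305556) = −0.75 · ln(0.592592) = −0.75 · (-0.523249) = 0.3924.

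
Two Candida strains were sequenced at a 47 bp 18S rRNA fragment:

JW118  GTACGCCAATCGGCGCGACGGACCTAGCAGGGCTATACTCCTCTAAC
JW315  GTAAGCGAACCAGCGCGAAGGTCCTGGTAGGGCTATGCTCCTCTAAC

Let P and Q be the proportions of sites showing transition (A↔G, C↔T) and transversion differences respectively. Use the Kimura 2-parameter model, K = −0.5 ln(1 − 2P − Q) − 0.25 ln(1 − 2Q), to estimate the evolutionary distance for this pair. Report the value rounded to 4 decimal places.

Mismatches occur at site 4 (C/A, transversion), site 7 (C/G, transversion), site 10 (T/C, transition), site 12 (G/A, transition), site 19 (C/A, transversion), site 22 (A/T, transversion), site 26 (A/G, transition), site 28 (C/T, transition), site 37 (A/G, transition).
Of the 9 differences, 5 transitions and 4 transversions over 47 sites: P = 5/47 = 0.106383, Q = 4/47 = 0.085106.
d = −0.5·ln(0.702128) − 0.25·ln(0.829788) = −0.5·(-0.353640) − 0.25·(-0.186585) = 0.2235.

0.2235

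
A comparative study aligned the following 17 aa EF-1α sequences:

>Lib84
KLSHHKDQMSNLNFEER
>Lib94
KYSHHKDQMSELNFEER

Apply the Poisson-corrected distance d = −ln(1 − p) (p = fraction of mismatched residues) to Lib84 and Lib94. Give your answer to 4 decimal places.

0.1252

Mismatches occur at site 2 (L/Y), site 11 (N/E).
p = 2/17 = 0.117647.
d = −ln(1 − 0.117647) = −ln(0.882353) = 0.1252.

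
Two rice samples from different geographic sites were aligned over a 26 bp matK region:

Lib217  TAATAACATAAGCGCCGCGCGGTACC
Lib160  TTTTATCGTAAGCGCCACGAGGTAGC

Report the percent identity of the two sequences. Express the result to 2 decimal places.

The sequences differ at positions 2 (A/T), 3 (A/T), 6 (A/T), 8 (A/G), 17 (G/A), 20 (C/A), 25 (C/G).
19 of the 26 sites match, so the percent identity is 19/26 × 100 = 73.08%.

73.08%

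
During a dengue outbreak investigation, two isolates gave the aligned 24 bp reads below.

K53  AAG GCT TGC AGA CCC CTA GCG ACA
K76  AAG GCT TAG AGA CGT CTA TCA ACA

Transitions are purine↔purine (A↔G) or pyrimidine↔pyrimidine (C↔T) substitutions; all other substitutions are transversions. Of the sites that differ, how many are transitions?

Mismatches occur at site 8 (G→A, transition), site 9 (C→G, transversion), site 14 (C→G, transversion), site 15 (C→T, transition), site 19 (G→T, transversion), site 21 (G→A, transition).
Of the 6 differences, 3 transitions and 3 transversions, so the answer is 3.

3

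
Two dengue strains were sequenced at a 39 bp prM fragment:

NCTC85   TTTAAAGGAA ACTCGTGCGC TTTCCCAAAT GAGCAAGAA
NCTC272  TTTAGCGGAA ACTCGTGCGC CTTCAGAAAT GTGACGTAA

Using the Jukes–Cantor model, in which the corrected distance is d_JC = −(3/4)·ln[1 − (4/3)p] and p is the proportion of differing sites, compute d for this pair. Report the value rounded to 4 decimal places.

The sequences differ at positions 5 (A/G), 6 (A/C), 21 (T/C), 25 (C/A), 26 (C/G), 32 (A/T), 34 (C/A), 35 (A/C), 36 (A/G), 37 (G/T).
p = 10/39 = 0.256410.
d = −0.75 · ln(1 − (4/3)·0.256410) = −0.75 · ln(0.658120) = −0.75 · (-0.418368) = 0.3138.

0.3138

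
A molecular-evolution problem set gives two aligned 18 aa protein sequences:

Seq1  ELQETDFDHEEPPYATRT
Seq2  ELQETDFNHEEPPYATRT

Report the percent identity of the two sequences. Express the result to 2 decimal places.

94.44%

A single mismatch occurs at site 8 (D↔N).
17 of the 18 sites match, so the percent identity is 17/18 × 100 = 94.44%.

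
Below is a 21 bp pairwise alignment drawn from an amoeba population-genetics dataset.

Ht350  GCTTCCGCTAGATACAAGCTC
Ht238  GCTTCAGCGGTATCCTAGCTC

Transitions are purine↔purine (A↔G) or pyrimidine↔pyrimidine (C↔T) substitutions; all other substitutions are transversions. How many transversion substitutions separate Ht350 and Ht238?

5

The sequences differ at positions 6 (C/A, transversion), 9 (T/G, transversion), 10 (A/G, transition), 11 (G/T, transversion), 14 (A/C, transversion), 16 (A/T, transversion).
Of the 6 differences, 1 transition and 5 transversions, so the answer is 5.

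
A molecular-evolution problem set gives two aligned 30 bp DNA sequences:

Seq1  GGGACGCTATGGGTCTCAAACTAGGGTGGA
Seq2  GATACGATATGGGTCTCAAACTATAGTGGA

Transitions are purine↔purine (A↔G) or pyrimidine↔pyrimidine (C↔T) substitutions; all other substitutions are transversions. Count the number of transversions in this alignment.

The sequences differ at positions 2 (G/A, transition), 3 (G/T, transversion), 7 (C/A, transversion), 24 (G/T, transversion), 25 (G/A, transition).
Of the 5 differences, 2 transitions and 3 transversions, so the answer is 3.

3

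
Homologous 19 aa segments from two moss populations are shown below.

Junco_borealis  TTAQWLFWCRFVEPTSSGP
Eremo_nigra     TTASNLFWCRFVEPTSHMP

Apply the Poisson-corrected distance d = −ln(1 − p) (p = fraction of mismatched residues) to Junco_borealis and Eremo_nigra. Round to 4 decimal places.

0.2364

Differing sites — 4:Q/S; 5:W/N; 17:S/H; 18:G/M.
p = 4/19 = 0.210526.
d = −ln(1 − 0.210526) = −ln(0.789474) = 0.2364.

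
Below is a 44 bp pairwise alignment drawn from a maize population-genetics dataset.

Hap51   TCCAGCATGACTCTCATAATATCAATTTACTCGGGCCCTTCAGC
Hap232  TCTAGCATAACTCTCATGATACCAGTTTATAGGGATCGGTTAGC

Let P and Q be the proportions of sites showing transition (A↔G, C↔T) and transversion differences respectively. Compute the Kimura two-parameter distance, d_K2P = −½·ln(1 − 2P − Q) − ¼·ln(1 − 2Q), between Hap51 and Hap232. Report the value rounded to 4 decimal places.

0.3967

Mismatches occur at site 3 (C/T, transition), site 9 (G/A, transition), site 18 (A/G, transition), site 22 (T/C, transition), site 25 (A/G, transition), site 30 (C/T, transition), site 31 (T/A, transversion), site 32 (C/G, transversion), site 35 (G/A, transition), site 36 (C/T, transition), site 38 (C/G, transversion), site 39 (T/G, transversion), site 41 (C/T, transition).
Of the 13 differences, 9 transitions and 4 transversions over 44 sites: P = 9/44 = 0.204545, Q = 4/44 = 0.090909.
d = −0.5·ln(0.500001) − 0.25·ln(0.818182) = −0.5·(-0.693145) − 0.25·(-0.200670) = 0.3967.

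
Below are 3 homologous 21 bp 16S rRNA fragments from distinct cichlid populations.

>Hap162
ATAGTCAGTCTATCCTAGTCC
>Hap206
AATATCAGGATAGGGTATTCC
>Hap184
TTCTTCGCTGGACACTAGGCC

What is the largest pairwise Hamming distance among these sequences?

Pairwise Hamming distances:
  Hap162 vs Hap206: 9
  Hap162 vs Hap184: 10
  Hap206 vs Hap184: 14
The largest is 14, between Hap206 and Hap184.

14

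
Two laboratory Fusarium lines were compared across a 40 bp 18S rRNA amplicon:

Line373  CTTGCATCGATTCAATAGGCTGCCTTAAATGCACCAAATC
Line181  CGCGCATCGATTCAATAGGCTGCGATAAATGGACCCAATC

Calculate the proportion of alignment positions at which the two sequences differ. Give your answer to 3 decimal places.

Mismatches occur at site 2 (T↔G), site 3 (T↔C), site 24 (C↔G), site 25 (T↔A), site 32 (C↔G), site 36 (A↔C).
There are 6 differences over 40 sites, so p = 6/40 = 0.150.

0.150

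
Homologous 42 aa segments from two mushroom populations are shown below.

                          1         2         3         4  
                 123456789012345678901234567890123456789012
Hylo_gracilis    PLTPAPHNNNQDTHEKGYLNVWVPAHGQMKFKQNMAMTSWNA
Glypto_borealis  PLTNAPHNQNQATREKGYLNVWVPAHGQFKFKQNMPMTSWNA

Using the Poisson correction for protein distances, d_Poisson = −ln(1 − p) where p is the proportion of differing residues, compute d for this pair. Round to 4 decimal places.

0.1542

Differing sites — 4:P/N; 9:N/Q; 12:D/A; 14:H/R; 29:M/F; 36:A/P.
p = 6/42 = 0.142857.
d = −ln(1 − 0.142857) = −ln(0.857143) = 0.1542.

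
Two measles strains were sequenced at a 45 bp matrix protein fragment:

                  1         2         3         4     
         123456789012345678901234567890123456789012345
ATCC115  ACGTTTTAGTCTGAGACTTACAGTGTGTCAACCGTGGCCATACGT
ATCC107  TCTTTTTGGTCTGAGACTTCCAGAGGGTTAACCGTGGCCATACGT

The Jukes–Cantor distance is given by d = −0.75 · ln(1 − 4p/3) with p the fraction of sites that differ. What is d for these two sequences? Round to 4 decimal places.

The sequences differ at positions 1 (A/T), 3 (G/T), 8 (A/G), 20 (A/C), 24 (T/A), 26 (T/G), 29 (C/T).
p = 7/45 = 0.155556.
d = −0.75 · ln(1 − (4/3)·0.155556) = −0.75 · ln(0.792592) = −0.75 · (-0.232447) = 0.1743.

0.1743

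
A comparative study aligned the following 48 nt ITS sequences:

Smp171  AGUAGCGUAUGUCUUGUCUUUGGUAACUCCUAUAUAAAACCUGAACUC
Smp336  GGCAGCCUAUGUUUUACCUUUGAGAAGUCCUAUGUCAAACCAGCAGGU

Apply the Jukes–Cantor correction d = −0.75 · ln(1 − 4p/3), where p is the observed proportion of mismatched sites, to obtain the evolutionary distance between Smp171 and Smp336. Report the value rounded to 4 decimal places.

0.4408

Mismatches occur at site 1 (A→G), site 3 (U→C), site 7 (G→C), site 13 (C→U), site 16 (G→A), site 17 (U→C), site 23 (G→A), site 24 (U→G), site 27 (C→G), site 34 (A→G), site 36 (A→C), site 42 (U→A), site 44 (A→C), site 46 (C→G), site 47 (U→G), site 48 (C→U).
p = 16/48 = 0.333333.
d = −0.75 · ln(1 − (4/3)·0.333333) = −0.75 · ln(0.555556) = −0.75 · (-0.587786) = 0.4408.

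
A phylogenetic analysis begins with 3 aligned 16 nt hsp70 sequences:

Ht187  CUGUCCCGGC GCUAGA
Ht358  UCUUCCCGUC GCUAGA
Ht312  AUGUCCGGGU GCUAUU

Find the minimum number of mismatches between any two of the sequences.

Pairwise Hamming distances:
  Ht187 vs Ht358: 4
  Ht187 vs Ht312: 5
  Ht358 vs Ht312: 8
The smallest is 4, between Ht187 and Ht358.

4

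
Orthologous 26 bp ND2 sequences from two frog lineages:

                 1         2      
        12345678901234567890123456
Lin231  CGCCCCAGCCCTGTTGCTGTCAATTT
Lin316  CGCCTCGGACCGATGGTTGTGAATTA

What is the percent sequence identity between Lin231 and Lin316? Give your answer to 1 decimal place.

65.4%

The sequences differ at positions 5 (C/T), 7 (A/G), 9 (C/A), 12 (T/G), 13 (G/A), 15 (T/G), 17 (C/T), 21 (C/G), 26 (T/A).
17 of the 26 sites match, so the percent identity is 17/26 × 100 = 65.4%.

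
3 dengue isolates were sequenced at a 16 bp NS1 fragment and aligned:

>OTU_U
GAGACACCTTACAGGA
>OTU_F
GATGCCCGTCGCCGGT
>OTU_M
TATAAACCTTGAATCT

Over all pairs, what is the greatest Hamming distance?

10

Pairwise Hamming distances:
  OTU_U vs OTU_F: 8
  OTU_U vs OTU_M: 8
  OTU_F vs OTU_M: 10
The largest is 10, between OTU_F and OTU_M.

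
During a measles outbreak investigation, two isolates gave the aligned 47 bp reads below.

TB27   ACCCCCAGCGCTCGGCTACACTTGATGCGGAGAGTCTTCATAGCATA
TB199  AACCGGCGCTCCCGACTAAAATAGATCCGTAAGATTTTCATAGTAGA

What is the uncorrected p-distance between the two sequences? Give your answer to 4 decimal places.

0.3830

Mismatches occur at site 2 (C/A), site 5 (C/G), site 6 (C/G), site 7 (A/C), site 10 (G/T), site 12 (T/C), site 15 (G/A), site 19 (C/A), site 21 (C/A), site 23 (T/A), site 27 (G/C), site 30 (G/T), site 32 (G/A), site 33 (A/G), site 34 (G/A), site 36 (C/T), site 44 (C/T), site 46 (T/G).
There are 18 differences over 47 sites, so p = 18/47 = 0.3830.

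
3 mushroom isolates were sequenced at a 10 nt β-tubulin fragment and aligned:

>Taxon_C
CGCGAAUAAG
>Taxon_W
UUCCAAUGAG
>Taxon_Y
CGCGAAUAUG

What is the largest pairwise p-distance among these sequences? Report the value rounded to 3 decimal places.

Pairwise Hamming distances:
  Taxon_C vs Taxon_W: 4
  Taxon_C vs Taxon_Y: 1
  Taxon_W vs Taxon_Y: 5
The largest is 5 mismatches, between Taxon_W and Taxon_Y; p = 5/10 = 0.500.

0.500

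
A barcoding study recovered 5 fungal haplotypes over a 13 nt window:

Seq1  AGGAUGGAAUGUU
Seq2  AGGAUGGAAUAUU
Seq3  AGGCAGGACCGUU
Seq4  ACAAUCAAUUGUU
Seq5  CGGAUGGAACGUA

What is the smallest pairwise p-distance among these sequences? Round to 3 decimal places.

0.077

Pairwise Hamming distances:
  Seq1 vs Seq2: 1
  Seq1 vs Seq3: 4
  Seq1 vs Seq4: 5
  Seq1 vs Seq5: 3
  Seq2 vs Seq3: 5
  Seq2 vs Seq4: 6
  Seq2 vs Seq5: 4
  Seq3 vs Seq4: 8
  Seq3 vs Seq5: 5
  Seq4 vs Seq5: 8
The smallest is 1 mismatch, between Seq1 and Seq2; p = 1/13 = 0.077.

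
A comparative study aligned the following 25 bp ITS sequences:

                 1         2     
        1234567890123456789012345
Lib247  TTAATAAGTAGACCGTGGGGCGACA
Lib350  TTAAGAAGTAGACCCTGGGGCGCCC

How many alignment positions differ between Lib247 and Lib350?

Mismatches occur at site 5 (T/G), site 15 (G/C), site 23 (A/C), site 25 (A/C).
That gives 4 mismatches out of 25 aligned sites, so the Hamming distance is 4.

4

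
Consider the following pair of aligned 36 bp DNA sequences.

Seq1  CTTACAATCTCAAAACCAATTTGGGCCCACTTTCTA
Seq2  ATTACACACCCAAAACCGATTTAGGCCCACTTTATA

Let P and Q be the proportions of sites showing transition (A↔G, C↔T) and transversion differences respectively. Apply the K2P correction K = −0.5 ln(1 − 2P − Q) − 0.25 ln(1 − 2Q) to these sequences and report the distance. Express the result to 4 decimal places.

0.2255

Differing sites — 1:C/A (Tv); 7:A/C (Tv); 8:T/A (Tv); 10:T/C (Ti); 18:A/G (Ti); 23:G/A (Ti); 34:C/A (Tv).
Of the 7 differences, 3 transitions and 4 transversions over 36 sites: P = 3/36 = 0.083333, Q = 4/36 = 0.111111.
d = −0.5·ln(0.722223) − 0.25·ln(0.777778) = −0.5·(-0.325421) − 0.25·(-0.251314) = 0.2255.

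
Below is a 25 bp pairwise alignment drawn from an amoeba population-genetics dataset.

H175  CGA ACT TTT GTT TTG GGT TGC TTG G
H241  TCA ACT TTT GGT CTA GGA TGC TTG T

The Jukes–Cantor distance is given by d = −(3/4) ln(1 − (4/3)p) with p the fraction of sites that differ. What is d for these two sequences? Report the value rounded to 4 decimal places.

The sequences differ at positions 1 (C/T), 2 (G/C), 11 (T/G), 13 (T/C), 15 (G/A), 18 (T/A), 25 (G/T).
p = 7/25 = 0.280000.
d = −0.75 · ln(1 − (4/3)·0.280000) = −0.75 · ln(0.626667) = −0.75 · (-0.467340) = 0.3505.

0.3505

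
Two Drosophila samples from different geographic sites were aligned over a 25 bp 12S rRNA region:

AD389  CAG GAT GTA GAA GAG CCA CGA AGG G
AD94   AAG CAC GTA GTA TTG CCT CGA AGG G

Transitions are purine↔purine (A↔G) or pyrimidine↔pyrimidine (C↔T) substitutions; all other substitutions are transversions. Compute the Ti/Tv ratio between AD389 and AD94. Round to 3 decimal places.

The sequences differ at positions 1 (C/A, transversion), 4 (G/C, transversion), 6 (T/C, transition), 11 (A/T, transversion), 13 (G/T, transversion), 14 (A/T, transversion), 18 (A/T, transversion).
Of the 7 differences, 1 transition and 6 transversions, so Ti/Tv = 1/6 = 0.167.

0.167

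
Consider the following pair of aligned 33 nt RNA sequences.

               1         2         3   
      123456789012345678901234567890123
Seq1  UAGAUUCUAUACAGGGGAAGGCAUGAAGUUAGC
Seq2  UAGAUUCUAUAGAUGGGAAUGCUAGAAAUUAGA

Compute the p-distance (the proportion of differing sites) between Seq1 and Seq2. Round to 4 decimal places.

0.2121

The sequences differ at positions 12 (C/G), 14 (G/U), 20 (G/U), 23 (A/U), 24 (U/A), 28 (G/A), 33 (C/A).
There are 7 differences over 33 sites, so p = 7/33 = 0.2121.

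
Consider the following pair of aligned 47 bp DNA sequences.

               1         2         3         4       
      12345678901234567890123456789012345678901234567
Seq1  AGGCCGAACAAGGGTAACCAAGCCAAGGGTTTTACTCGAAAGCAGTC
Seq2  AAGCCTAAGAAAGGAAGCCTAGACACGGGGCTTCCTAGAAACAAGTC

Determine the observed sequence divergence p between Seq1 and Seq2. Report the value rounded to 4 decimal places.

Differing sites — 2:G/A; 6:G/T; 9:C/G; 12:G/A; 15:T/A; 17:A/G; 20:A/T; 23:C/A; 26:A/C; 30:T/G; 31:T/C; 34:A/C; 37:C/A; 42:G/C; 43:C/A.
There are 15 differences over 47 sites, so p = 15/47 = 0.3191.

0.3191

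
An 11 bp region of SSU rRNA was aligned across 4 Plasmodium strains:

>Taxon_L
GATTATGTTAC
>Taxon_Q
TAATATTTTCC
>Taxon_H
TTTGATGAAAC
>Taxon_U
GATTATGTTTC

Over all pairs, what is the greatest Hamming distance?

Pairwise Hamming distances:
  Taxon_L vs Taxon_Q: 4
  Taxon_L vs Taxon_H: 5
  Taxon_L vs Taxon_U: 1
  Taxon_Q vs Taxon_H: 7
  Taxon_Q vs Taxon_U: 4
  Taxon_H vs Taxon_U: 6
The largest is 7, between Taxon_Q and Taxon_H.

7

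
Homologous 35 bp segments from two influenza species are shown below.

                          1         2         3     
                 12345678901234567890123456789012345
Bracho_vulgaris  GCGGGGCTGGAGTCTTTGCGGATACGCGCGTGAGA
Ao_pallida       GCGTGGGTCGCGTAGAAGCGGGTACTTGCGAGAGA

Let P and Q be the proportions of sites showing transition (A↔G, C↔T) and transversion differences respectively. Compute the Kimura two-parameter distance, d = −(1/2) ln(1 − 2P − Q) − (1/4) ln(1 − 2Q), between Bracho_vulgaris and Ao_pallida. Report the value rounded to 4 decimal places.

Mismatches occur at site 4 (G↔T, transversion), site 7 (C↔G, transversion), site 9 (G↔C, transversion), site 11 (A↔C, transversion), site 14 (C↔A, transversion), site 15 (T↔G, transversion), site 16 (T↔A, transversion), site 17 (T↔A, transversion), site 22 (A↔G, transition), site 26 (G↔T, transversion), site 27 (C↔T, transition), site 31 (T↔A, transversion).
Of the 12 differences, 2 transitions and 10 transversions over 35 sites: P = 2/35 = 0.057143, Q = 10/35 = 0.285714.
d = −0.5·ln(0.600000) − 0.25·ln(0.428572) = −0.5·(-0.510826) − 0.25·(-0.847297) = 0.4672.

0.4672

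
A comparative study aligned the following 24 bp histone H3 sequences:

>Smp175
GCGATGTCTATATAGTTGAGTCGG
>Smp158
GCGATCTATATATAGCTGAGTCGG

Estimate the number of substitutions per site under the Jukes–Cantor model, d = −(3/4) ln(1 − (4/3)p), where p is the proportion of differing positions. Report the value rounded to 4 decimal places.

0.1367

The sequences differ at positions 6 (G/C), 8 (C/A), 16 (T/C).
p = 3/24 = 0.125000.
d = −0.75 · ln(1 − (4/3)·0.125000) = −0.75 · ln(0.833333) = −0.75 · (-0.182322) = 0.1367.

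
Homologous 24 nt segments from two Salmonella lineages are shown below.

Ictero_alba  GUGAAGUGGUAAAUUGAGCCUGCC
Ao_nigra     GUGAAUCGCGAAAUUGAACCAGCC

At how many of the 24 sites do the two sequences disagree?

Mismatches occur at site 6 (G↔U), site 7 (U↔C), site 9 (G↔C), site 10 (U↔G), site 18 (G↔A), site 21 (U↔A).
That gives 6 mismatches out of 24 aligned sites, so the Hamming distance is 6.

6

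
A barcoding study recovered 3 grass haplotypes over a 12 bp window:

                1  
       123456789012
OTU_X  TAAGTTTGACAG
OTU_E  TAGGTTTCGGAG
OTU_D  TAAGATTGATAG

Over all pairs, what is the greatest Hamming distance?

Pairwise Hamming distances:
  OTU_X vs OTU_E: 4
  OTU_X vs OTU_D: 2
  OTU_E vs OTU_D: 5
The largest is 5, between OTU_E and OTU_D.

5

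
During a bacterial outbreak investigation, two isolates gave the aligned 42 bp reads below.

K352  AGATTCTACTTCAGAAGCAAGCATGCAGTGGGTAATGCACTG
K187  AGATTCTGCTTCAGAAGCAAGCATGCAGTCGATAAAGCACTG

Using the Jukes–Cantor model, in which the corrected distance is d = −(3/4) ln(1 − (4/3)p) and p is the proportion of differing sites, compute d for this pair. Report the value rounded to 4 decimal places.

0.1019

Mismatches occur at site 8 (A↔G), site 30 (G↔C), site 32 (G↔A), site 36 (T↔A).
p = 4/42 = 0.095238.
d = −0.75 · ln(1 − (4/3)·0.095238) = −0.75 · ln(0.873016) = −0.75 · (-0.135801) = 0.1019.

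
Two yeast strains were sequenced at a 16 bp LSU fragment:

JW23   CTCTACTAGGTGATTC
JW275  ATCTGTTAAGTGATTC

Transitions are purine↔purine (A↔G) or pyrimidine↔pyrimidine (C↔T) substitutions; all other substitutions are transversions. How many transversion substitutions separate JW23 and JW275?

1

Mismatches occur at site 1 (C↔A, transversion), site 5 (A↔G, transition), site 6 (C↔T, transition), site 9 (G↔A, transition).
Of the 4 differences, 3 transitions and 1 transversion, so the answer is 1.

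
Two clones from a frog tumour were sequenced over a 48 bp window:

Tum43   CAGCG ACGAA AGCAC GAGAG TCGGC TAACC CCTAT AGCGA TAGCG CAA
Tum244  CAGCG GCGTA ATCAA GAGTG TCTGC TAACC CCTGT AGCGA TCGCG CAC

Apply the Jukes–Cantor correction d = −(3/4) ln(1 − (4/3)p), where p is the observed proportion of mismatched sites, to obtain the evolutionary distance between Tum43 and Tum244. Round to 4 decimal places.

0.2158

The sequences differ at positions 6 (A/G), 9 (A/T), 12 (G/T), 15 (C/A), 19 (A/T), 23 (G/T), 34 (A/G), 42 (A/C), 48 (A/C).
p = 9/48 = 0.187500.
d = −0.75 · ln(1 − (4/3)·0.187500) = −0.75 · ln(0.750000) = −0.75 · (-0.287682) = 0.2158.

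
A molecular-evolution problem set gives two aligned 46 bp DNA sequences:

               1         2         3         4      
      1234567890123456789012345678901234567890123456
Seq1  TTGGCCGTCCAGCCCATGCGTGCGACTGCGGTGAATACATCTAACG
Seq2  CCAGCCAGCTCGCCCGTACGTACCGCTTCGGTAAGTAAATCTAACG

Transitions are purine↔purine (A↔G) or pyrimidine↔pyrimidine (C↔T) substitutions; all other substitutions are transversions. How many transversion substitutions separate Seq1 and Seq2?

The sequences differ at positions 1 (T/C, transition), 2 (T/C, transition), 3 (G/A, transition), 7 (G/A, transition), 8 (T/G, transversion), 10 (C/T, transition), 11 (A/C, transversion), 16 (A/G, transition), 18 (G/A, transition), 22 (G/A, transition), 24 (G/C, transversion), 25 (A/G, transition), 28 (G/T, transversion), 33 (G/A, transition), 35 (A/G, transition), 38 (C/A, transversion).
Of the 16 differences, 11 transitions and 5 transversions, so the answer is 5.

5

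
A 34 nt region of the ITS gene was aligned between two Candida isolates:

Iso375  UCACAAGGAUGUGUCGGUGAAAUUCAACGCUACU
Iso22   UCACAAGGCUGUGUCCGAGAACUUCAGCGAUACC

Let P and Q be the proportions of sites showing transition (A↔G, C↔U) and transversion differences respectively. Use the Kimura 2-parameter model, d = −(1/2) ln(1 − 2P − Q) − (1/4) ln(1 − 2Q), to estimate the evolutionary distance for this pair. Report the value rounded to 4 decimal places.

The sequences differ at positions 9 (A/C, transversion), 16 (G/C, transversion), 18 (U/A, transversion), 22 (A/C, transversion), 27 (A/G, transition), 30 (C/A, transversion), 34 (U/C, transition).
Of the 7 differences, 2 transitions and 5 transversions over 34 sites: P = 2/34 = 0.058824, Q = 5/34 = 0.147059.
d = −0.5·ln(0.735293) − 0.25·ln(0.705882) = −0.5·(-0.307486) − 0.25·(-0.348307) = 0.2408.

0.2408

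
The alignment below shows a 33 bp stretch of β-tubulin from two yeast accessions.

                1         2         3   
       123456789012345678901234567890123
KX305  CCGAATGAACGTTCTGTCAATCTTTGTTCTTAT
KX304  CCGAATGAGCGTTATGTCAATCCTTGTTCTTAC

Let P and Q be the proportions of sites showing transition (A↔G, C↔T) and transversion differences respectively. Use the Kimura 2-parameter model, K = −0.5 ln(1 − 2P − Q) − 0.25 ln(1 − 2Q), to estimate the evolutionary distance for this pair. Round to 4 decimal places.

0.1348

Differing sites — 9:A/G (Ti); 14:C/A (Tv); 23:T/C (Ti); 33:T/C (Ti).
Of the 4 differences, 3 transitions and 1 transversion over 33 sites: P = 3/33 = 0.090909, Q = 1/33 = 0.030303.
d = −0.5·ln(0.787879) − 0.25·ln(0.939394) = −0.5·(-0.238411) − 0.25·(-0.062520) = 0.1348.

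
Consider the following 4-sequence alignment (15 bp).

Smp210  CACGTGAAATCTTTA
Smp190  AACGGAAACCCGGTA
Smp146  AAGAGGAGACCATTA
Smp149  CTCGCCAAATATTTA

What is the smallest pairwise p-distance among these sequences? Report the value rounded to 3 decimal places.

Pairwise Hamming distances:
  Smp210 vs Smp190: 7
  Smp210 vs Smp146: 7
  Smp210 vs Smp149: 4
  Smp190 vs Smp146: 7
  Smp190 vs Smp149: 9
  Smp146 vs Smp149: 10
The smallest is 4 mismatches, between Smp210 and Smp149; p = 4/15 = 0.267.

0.267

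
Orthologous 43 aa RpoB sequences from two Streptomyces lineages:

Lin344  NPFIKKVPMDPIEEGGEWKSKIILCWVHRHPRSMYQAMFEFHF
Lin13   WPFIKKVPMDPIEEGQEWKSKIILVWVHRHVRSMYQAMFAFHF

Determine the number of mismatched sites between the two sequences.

Differing sites — 1:N/W; 16:G/Q; 25:C/V; 31:P/V; 40:E/A.
That gives 5 mismatches out of 43 aligned sites, so the Hamming distance is 5.

5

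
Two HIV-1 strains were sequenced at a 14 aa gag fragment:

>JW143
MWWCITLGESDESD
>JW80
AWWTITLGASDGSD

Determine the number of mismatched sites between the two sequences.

Differing sites — 1:M/A; 4:C/T; 9:E/A; 12:E/G.
That gives 4 mismatches out of 14 aligned sites, so the Hamming distance is 4.

4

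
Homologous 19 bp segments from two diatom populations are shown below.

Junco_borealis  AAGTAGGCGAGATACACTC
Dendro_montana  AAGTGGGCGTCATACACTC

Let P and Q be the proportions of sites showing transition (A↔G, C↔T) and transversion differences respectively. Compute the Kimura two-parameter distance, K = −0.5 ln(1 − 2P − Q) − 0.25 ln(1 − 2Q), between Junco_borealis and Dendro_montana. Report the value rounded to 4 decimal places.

Mismatches occur at site 5 (A→G, transition), site 10 (A→T, transversion), site 11 (G→C, transversion).
Of the 3 differences, 1 transition and 2 transversions over 19 sites: P = 1/19 = 0.052632, Q = 2/19 = 0.105263.
d = −0.5·ln(0.789473) − 0.25·ln(0.789474) = −0.5·(-0.236390) − 0.25·(-0.236388) = 0.1773.

0.1773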